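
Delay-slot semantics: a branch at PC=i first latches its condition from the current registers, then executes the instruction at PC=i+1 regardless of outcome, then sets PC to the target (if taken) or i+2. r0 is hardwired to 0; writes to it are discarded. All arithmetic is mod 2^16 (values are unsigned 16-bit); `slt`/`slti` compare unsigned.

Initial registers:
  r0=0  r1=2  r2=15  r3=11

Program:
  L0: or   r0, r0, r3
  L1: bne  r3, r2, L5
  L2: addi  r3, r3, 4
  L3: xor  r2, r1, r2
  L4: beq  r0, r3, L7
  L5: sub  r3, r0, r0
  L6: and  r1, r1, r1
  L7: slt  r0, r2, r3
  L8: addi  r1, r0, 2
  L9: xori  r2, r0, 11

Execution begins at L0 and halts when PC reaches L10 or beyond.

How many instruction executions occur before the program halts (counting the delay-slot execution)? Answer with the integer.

  step pc=0: or   r0, r0, r3  regs=(0,2,15,11)
  step pc=1: bne  r3, r2, L5  cond=T  regs=(0,2,15,11)
  step pc=2: addi  r3, r3, 4  regs=(0,2,15,15)
  step pc=5: sub  r3, r0, r0  regs=(0,2,15,0)
  step pc=6: and  r1, r1, r1  regs=(0,2,15,0)
  step pc=7: slt  r0, r2, r3  regs=(0,2,15,0)
  step pc=8: addi  r1, r0, 2  regs=(0,2,15,0)
  step pc=9: xori  r2, r0, 11  regs=(0,2,11,0)

8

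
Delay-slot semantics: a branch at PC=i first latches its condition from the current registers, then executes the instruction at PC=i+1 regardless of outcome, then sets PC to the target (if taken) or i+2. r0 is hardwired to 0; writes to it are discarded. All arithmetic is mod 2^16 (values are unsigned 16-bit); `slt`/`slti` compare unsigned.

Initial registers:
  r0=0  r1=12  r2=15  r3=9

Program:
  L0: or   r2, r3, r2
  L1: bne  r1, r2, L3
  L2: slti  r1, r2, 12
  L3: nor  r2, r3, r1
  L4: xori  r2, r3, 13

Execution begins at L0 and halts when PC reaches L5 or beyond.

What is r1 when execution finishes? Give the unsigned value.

0

[0] or   r2, r3, r2  →  {r0:0, r1:12, r2:15, r3:9}
[1] bne  r1, r2, L3  →  {r0:0, r1:12, r2:15, r3:9}  ⟨branch taken⟩
[2] slti  r1, r2, 12  →  {r0:0, r1:0, r2:15, r3:9}
[3] nor  r2, r3, r1  →  {r0:0, r1:0, r2:65526, r3:9}
[4] xori  r2, r3, 13  →  {r0:0, r1:0, r2:4, r3:9}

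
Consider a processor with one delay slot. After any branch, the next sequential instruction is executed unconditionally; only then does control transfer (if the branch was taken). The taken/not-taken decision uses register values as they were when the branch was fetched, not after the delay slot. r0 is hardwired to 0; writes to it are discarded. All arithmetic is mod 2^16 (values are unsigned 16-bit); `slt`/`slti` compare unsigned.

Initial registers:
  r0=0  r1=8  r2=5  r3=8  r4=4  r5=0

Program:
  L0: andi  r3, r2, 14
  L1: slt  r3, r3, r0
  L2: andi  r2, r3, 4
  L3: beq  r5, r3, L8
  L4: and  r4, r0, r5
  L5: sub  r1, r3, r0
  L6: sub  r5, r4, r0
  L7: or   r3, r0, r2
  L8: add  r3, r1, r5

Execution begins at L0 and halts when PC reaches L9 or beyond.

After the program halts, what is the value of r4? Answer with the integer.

  step pc=0: andi  r3, r2, 14  regs=(0,8,5,4,4,0)
  step pc=1: slt  r3, r3, r0  regs=(0,8,5,0,4,0)
  step pc=2: andi  r2, r3, 4  regs=(0,8,0,0,4,0)
  step pc=3: beq  r5, r3, L8  cond=T  regs=(0,8,0,0,4,0)
  step pc=4: and  r4, r0, r5  regs=(0,8,0,0,0,0)
  step pc=8: add  r3, r1, r5  regs=(0,8,0,8,0,0)

0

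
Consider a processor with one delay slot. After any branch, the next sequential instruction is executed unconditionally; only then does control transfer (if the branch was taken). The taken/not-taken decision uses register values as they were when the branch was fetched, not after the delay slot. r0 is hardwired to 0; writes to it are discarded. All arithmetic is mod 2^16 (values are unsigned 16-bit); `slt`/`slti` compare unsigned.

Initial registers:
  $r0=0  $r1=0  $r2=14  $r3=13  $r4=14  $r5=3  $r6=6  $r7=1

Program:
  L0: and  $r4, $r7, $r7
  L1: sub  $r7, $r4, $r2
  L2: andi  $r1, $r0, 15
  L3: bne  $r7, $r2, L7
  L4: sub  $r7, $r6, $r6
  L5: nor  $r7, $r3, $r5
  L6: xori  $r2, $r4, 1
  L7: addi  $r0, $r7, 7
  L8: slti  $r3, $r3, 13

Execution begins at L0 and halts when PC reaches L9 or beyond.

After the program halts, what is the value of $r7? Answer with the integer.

  step pc=0: and  $r4, $r7, $r7  regs=(0,0,14,13,1,3,6,1)
  step pc=1: sub  $r7, $r4, $r2  regs=(0,0,14,13,1,3,6,65523)
  step pc=2: andi  $r1, $r0, 15  regs=(0,0,14,13,1,3,6,65523)
  step pc=3: bne  $r7, $r2, L7  cond=T  regs=(0,0,14,13,1,3,6,65523)
  step pc=4: sub  $r7, $r6, $r6  regs=(0,0,14,13,1,3,6,0)
  step pc=7: addi  $r0, $r7, 7  regs=(0,0,14,13,1,3,6,0)
  step pc=8: slti  $r3, $r3, 13  regs=(0,0,14,0,1,3,6,0)

0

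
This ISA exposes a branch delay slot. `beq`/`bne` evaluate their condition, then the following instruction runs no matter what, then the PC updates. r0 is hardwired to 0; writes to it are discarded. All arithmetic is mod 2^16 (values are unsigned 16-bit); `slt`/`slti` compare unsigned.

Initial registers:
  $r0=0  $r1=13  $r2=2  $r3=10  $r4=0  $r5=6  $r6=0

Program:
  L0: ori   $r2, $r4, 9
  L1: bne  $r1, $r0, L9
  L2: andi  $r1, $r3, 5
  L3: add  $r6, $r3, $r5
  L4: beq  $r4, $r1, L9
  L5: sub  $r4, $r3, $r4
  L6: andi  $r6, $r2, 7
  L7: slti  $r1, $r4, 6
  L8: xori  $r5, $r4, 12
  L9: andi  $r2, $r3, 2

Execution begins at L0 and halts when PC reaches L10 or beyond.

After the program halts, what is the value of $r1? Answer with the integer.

0

  step pc=0: ori   $r2, $r4, 9  regs=(0,13,9,10,0,6,0)
  step pc=1: bne  $r1, $r0, L9  cond=T  regs=(0,13,9,10,0,6,0)
  step pc=2: andi  $r1, $r3, 5  regs=(0,0,9,10,0,6,0)
  step pc=9: andi  $r2, $r3, 2  regs=(0,0,2,10,0,6,0)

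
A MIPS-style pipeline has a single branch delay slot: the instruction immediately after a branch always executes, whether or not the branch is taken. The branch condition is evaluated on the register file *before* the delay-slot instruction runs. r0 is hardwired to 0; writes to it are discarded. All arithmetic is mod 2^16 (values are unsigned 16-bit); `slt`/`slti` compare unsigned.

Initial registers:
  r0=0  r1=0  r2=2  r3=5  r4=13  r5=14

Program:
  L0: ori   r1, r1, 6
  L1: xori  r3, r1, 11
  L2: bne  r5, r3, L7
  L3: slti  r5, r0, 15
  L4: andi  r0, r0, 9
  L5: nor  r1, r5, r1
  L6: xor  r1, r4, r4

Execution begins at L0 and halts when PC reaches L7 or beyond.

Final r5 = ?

  step pc=0: ori   r1, r1, 6  regs=(0,6,2,5,13,14)
  step pc=1: xori  r3, r1, 11  regs=(0,6,2,13,13,14)
  step pc=2: bne  r5, r3, L7  cond=T  regs=(0,6,2,13,13,14)
  step pc=3: slti  r5, r0, 15  regs=(0,6,2,13,13,1)

1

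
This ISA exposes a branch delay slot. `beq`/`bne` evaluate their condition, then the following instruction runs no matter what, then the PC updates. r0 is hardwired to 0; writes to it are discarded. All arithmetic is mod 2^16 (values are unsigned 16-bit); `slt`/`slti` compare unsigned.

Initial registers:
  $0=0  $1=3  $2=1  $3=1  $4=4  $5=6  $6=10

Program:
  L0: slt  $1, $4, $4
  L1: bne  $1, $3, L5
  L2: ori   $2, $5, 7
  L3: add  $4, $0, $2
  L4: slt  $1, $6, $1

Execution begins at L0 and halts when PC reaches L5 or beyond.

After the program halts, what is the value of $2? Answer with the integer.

7

PC=0  slt  $1, $4, $4        | $0=0 $1=0 $2=1 $3=1 $4=4 $5=6 $6=10
PC=1  bne  $1, $3, L5        | $0=0 $1=0 $2=1 $3=1 $4=4 $5=6 $6=10  [TAKEN]
PC=2  ori   $2, $5, 7        | $0=0 $1=0 $2=7 $3=1 $4=4 $5=6 $6=10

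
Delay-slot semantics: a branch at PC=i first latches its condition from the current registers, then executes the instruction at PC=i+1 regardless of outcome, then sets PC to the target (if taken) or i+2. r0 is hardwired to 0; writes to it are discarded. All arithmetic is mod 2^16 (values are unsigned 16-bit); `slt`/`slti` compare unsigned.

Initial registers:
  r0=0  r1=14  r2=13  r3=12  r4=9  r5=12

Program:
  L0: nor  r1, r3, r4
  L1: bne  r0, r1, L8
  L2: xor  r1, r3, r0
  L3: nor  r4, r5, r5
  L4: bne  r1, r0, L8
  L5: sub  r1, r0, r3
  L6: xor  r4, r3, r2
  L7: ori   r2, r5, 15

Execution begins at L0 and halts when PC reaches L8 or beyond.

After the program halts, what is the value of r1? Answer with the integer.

[0] nor  r1, r3, r4  →  {r0:0, r1:65522, r2:13, r3:12, r4:9, r5:12}
[1] bne  r0, r1, L8  →  {r0:0, r1:65522, r2:13, r3:12, r4:9, r5:12}  ⟨branch taken⟩
[2] xor  r1, r3, r0  →  {r0:0, r1:12, r2:13, r3:12, r4:9, r5:12}

12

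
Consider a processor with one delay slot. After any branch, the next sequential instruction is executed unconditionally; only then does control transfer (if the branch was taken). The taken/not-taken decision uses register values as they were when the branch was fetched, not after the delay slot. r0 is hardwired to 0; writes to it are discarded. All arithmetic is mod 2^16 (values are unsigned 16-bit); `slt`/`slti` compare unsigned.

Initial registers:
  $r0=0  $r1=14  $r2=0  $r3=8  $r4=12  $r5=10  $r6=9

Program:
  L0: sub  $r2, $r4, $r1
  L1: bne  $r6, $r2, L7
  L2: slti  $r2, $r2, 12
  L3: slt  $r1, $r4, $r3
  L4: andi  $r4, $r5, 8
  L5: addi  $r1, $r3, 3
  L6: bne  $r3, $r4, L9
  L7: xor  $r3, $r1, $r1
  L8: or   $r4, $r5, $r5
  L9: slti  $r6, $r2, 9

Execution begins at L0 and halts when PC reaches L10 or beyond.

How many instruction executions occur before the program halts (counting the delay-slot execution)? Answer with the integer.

  step pc=0: sub  $r2, $r4, $r1  regs=(0,14,65534,8,12,10,9)
  step pc=1: bne  $r6, $r2, L7  cond=T  regs=(0,14,65534,8,12,10,9)
  step pc=2: slti  $r2, $r2, 12  regs=(0,14,0,8,12,10,9)
  step pc=7: xor  $r3, $r1, $r1  regs=(0,14,0,0,12,10,9)
  step pc=8: or   $r4, $r5, $r5  regs=(0,14,0,0,10,10,9)
  step pc=9: slti  $r6, $r2, 9  regs=(0,14,0,0,10,10,1)

6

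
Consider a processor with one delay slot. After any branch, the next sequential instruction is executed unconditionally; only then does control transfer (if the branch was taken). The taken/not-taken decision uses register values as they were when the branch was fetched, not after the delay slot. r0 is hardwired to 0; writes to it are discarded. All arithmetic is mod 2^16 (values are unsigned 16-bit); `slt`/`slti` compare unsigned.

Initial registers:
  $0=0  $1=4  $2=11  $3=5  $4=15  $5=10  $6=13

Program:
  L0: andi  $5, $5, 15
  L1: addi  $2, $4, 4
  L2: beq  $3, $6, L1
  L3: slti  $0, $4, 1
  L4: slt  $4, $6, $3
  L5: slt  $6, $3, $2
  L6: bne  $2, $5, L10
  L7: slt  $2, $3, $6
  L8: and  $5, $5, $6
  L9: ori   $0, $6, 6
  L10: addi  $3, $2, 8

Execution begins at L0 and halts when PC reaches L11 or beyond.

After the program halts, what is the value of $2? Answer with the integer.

#0 andi  $5, $5, 15 ; 0/4/11/5/15/10/13
#1 addi  $2, $4, 4 ; 0/4/19/5/15/10/13
#2 beq  $3, $6, L1 ; 0/4/19/5/15/10/13 ; →fallthru
#3 slti  $0, $4, 1 ; 0/4/19/5/15/10/13
#4 slt  $4, $6, $3 ; 0/4/19/5/0/10/13
#5 slt  $6, $3, $2 ; 0/4/19/5/0/10/1
#6 bne  $2, $5, L10 ; 0/4/19/5/0/10/1 ; →target
#7 slt  $2, $3, $6 ; 0/4/0/5/0/10/1
#10 addi  $3, $2, 8 ; 0/4/0/8/0/10/1

0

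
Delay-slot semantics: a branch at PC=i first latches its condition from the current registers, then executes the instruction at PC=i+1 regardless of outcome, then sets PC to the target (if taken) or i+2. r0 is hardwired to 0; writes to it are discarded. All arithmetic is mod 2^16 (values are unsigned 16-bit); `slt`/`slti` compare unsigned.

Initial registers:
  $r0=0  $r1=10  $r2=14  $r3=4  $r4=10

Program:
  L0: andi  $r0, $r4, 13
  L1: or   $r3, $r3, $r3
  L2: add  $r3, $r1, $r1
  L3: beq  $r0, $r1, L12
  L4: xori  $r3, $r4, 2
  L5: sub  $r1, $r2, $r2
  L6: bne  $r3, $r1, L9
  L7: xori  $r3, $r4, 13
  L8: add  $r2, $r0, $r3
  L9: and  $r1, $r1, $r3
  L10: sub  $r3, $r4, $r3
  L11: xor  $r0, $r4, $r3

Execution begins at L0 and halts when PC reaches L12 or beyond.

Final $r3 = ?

3

[0] andi  $r0, $r4, 13  →  {$r0:0, $r1:10, $r2:14, $r3:4, $r4:10}
[1] or   $r3, $r3, $r3  →  {$r0:0, $r1:10, $r2:14, $r3:4, $r4:10}
[2] add  $r3, $r1, $r1  →  {$r0:0, $r1:10, $r2:14, $r3:20, $r4:10}
[3] beq  $r0, $r1, L12  →  {$r0:0, $r1:10, $r2:14, $r3:20, $r4:10}  ⟨branch fallthrough⟩
[4] xori  $r3, $r4, 2  →  {$r0:0, $r1:10, $r2:14, $r3:8, $r4:10}
[5] sub  $r1, $r2, $r2  →  {$r0:0, $r1:0, $r2:14, $r3:8, $r4:10}
[6] bne  $r3, $r1, L9  →  {$r0:0, $r1:0, $r2:14, $r3:8, $r4:10}  ⟨branch taken⟩
[7] xori  $r3, $r4, 13  →  {$r0:0, $r1:0, $r2:14, $r3:7, $r4:10}
[9] and  $r1, $r1, $r3  →  {$r0:0, $r1:0, $r2:14, $r3:7, $r4:10}
[10] sub  $r3, $r4, $r3  →  {$r0:0, $r1:0, $r2:14, $r3:3, $r4:10}
[11] xor  $r0, $r4, $r3  →  {$r0:0, $r1:0, $r2:14, $r3:3, $r4:10}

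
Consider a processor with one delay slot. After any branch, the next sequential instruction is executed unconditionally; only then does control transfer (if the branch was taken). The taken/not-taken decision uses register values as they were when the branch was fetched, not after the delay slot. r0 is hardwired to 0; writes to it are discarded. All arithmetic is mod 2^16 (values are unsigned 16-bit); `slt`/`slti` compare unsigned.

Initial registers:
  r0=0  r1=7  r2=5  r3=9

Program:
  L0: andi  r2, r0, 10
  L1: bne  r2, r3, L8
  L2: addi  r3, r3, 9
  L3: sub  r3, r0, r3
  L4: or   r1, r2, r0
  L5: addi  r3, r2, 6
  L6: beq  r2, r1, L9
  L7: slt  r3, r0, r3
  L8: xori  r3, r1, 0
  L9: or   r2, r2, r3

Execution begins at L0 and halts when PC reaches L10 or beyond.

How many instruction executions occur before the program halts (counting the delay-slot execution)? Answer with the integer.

#0 andi  r2, r0, 10 ; 0/7/0/9
#1 bne  r2, r3, L8 ; 0/7/0/9 ; →target
#2 addi  r3, r3, 9 ; 0/7/0/18
#8 xori  r3, r1, 0 ; 0/7/0/7
#9 or   r2, r2, r3 ; 0/7/7/7

5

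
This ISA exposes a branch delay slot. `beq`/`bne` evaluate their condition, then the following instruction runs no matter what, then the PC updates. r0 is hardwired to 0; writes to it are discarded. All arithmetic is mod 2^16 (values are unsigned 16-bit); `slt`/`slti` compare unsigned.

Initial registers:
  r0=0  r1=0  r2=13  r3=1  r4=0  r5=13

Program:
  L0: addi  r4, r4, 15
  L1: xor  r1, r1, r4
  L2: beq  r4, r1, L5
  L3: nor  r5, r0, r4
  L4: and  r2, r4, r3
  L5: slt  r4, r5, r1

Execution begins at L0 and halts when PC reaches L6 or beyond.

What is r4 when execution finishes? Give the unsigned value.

PC=0  addi  r4, r4, 15       | r0=0 r1=0 r2=13 r3=1 r4=15 r5=13
PC=1  xor  r1, r1, r4        | r0=0 r1=15 r2=13 r3=1 r4=15 r5=13
PC=2  beq  r4, r1, L5        | r0=0 r1=15 r2=13 r3=1 r4=15 r5=13  [TAKEN]
PC=3  nor  r5, r0, r4        | r0=0 r1=15 r2=13 r3=1 r4=15 r5=65520
PC=5  slt  r4, r5, r1        | r0=0 r1=15 r2=13 r3=1 r4=0 r5=65520

0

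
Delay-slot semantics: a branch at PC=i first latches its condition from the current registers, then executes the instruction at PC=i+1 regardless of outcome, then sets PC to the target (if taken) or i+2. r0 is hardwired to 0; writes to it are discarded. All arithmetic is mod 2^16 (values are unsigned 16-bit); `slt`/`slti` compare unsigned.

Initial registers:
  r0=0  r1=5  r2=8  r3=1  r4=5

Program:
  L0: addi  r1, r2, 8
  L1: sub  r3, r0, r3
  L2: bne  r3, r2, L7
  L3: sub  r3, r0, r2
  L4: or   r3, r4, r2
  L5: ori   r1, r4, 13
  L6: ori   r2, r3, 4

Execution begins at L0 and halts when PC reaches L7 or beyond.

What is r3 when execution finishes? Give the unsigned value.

[0] addi  r1, r2, 8  →  {r0:0, r1:16, r2:8, r3:1, r4:5}
[1] sub  r3, r0, r3  →  {r0:0, r1:16, r2:8, r3:65535, r4:5}
[2] bne  r3, r2, L7  →  {r0:0, r1:16, r2:8, r3:65535, r4:5}  ⟨branch taken⟩
[3] sub  r3, r0, r2  →  {r0:0, r1:16, r2:8, r3:65528, r4:5}

65528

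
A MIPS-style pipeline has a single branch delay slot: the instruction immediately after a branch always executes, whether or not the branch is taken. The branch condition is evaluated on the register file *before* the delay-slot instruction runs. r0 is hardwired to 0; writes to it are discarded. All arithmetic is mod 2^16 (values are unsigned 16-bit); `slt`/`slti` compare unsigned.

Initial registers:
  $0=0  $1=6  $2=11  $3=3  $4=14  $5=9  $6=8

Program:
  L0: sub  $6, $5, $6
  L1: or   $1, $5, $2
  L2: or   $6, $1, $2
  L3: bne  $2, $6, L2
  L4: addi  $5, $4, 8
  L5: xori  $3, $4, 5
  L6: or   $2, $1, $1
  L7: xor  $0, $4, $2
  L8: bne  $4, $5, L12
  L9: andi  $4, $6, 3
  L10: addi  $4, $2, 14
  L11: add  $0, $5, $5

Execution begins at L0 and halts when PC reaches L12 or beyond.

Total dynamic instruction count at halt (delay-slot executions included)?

10

  step pc=0: sub  $6, $5, $6  regs=(0,6,11,3,14,9,1)
  step pc=1: or   $1, $5, $2  regs=(0,11,11,3,14,9,1)
  step pc=2: or   $6, $1, $2  regs=(0,11,11,3,14,9,11)
  step pc=3: bne  $2, $6, L2  cond=F  regs=(0,11,11,3,14,9,11)
  step pc=4: addi  $5, $4, 8  regs=(0,11,11,3,14,22,11)
  step pc=5: xori  $3, $4, 5  regs=(0,11,11,11,14,22,11)
  step pc=6: or   $2, $1, $1  regs=(0,11,11,11,14,22,11)
  step pc=7: xor  $0, $4, $2  regs=(0,11,11,11,14,22,11)
  step pc=8: bne  $4, $5, L12  cond=T  regs=(0,11,11,11,14,22,11)
  step pc=9: andi  $4, $6, 3  regs=(0,11,11,11,3,22,11)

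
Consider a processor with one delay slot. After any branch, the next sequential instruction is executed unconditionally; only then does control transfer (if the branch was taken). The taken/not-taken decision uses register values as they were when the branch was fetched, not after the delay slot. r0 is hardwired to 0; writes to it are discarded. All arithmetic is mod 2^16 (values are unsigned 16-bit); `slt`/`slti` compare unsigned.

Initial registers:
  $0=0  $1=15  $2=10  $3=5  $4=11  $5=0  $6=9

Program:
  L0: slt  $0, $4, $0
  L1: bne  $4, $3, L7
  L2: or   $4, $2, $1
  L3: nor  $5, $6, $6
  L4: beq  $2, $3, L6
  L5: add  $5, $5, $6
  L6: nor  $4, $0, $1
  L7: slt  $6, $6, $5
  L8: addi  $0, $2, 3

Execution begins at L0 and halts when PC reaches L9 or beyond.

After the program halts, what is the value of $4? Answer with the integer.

PC=0  slt  $0, $4, $0        | $0=0 $1=15 $2=10 $3=5 $4=11 $5=0 $6=9
PC=1  bne  $4, $3, L7        | $0=0 $1=15 $2=10 $3=5 $4=11 $5=0 $6=9  [TAKEN]
PC=2  or   $4, $2, $1        | $0=0 $1=15 $2=10 $3=5 $4=15 $5=0 $6=9
PC=7  slt  $6, $6, $5        | $0=0 $1=15 $2=10 $3=5 $4=15 $5=0 $6=0
PC=8  addi  $0, $2, 3        | $0=0 $1=15 $2=10 $3=5 $4=15 $5=0 $6=0

15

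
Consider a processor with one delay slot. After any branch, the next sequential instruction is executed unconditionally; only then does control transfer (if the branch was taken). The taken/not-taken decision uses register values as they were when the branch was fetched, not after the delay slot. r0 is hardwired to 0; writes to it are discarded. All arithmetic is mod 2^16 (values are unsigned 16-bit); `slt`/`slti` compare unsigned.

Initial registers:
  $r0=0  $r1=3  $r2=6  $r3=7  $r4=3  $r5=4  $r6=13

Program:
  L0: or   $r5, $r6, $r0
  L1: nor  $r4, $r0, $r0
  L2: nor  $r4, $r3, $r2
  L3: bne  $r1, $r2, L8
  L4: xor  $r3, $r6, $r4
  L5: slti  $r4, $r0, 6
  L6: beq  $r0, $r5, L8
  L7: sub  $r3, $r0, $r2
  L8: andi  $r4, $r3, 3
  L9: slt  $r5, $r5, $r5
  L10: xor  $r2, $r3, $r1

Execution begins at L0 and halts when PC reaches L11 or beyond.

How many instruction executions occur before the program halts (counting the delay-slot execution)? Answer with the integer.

8

PC=0  or   $r5, $r6, $r0     | $r0=0 $r1=3 $r2=6 $r3=7 $r4=3 $r5=13 $r6=13
PC=1  nor  $r4, $r0, $r0     | $r0=0 $r1=3 $r2=6 $r3=7 $r4=65535 $r5=13 $r6=13
PC=2  nor  $r4, $r3, $r2     | $r0=0 $r1=3 $r2=6 $r3=7 $r4=65528 $r5=13 $r6=13
PC=3  bne  $r1, $r2, L8      | $r0=0 $r1=3 $r2=6 $r3=7 $r4=65528 $r5=13 $r6=13  [TAKEN]
PC=4  xor  $r3, $r6, $r4     | $r0=0 $r1=3 $r2=6 $r3=65525 $r4=65528 $r5=13 $r6=13
PC=8  andi  $r4, $r3, 3      | $r0=0 $r1=3 $r2=6 $r3=65525 $r4=1 $r5=13 $r6=13
PC=9  slt  $r5, $r5, $r5     | $r0=0 $r1=3 $r2=6 $r3=65525 $r4=1 $r5=0 $r6=13
PC=10 xor  $r2, $r3, $r1     | $r0=0 $r1=3 $r2=65526 $r3=65525 $r4=1 $r5=0 $r6=13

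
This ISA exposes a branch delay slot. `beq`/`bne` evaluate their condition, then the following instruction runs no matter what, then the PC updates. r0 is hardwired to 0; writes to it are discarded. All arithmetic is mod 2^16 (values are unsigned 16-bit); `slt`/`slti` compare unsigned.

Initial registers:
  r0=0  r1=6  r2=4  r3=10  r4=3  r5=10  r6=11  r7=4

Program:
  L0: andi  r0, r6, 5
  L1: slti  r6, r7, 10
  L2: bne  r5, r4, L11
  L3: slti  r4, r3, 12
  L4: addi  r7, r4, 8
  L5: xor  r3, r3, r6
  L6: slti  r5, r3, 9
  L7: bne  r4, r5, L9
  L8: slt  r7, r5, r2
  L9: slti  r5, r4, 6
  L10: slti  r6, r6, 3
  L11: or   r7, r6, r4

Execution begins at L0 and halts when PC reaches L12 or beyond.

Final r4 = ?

PC=0  andi  r0, r6, 5        | r0=0 r1=6 r2=4 r3=10 r4=3 r5=10 r6=11 r7=4
PC=1  slti  r6, r7, 10       | r0=0 r1=6 r2=4 r3=10 r4=3 r5=10 r6=1 r7=4
PC=2  bne  r5, r4, L11       | r0=0 r1=6 r2=4 r3=10 r4=3 r5=10 r6=1 r7=4  [TAKEN]
PC=3  slti  r4, r3, 12       | r0=0 r1=6 r2=4 r3=10 r4=1 r5=10 r6=1 r7=4
PC=11 or   r7, r6, r4        | r0=0 r1=6 r2=4 r3=10 r4=1 r5=10 r6=1 r7=1

1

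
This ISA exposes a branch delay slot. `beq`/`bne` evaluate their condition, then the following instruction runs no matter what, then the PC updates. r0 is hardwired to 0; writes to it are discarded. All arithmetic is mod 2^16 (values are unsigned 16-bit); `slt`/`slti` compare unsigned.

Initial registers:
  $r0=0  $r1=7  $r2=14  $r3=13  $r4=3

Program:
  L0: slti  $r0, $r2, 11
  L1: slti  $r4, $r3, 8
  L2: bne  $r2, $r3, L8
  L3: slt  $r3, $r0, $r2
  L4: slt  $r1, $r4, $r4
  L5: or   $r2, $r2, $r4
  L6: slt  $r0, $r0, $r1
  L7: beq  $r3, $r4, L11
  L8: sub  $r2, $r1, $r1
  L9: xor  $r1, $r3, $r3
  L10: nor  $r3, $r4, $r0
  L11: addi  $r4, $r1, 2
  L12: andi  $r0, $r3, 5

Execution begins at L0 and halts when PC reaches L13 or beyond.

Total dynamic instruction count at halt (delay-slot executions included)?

9

  step pc=0: slti  $r0, $r2, 11  regs=(0,7,14,13,3)
  step pc=1: slti  $r4, $r3, 8  regs=(0,7,14,13,0)
  step pc=2: bne  $r2, $r3, L8  cond=T  regs=(0,7,14,13,0)
  step pc=3: slt  $r3, $r0, $r2  regs=(0,7,14,1,0)
  step pc=8: sub  $r2, $r1, $r1  regs=(0,7,0,1,0)
  step pc=9: xor  $r1, $r3, $r3  regs=(0,0,0,1,0)
  step pc=10: nor  $r3, $r4, $r0  regs=(0,0,0,65535,0)
  step pc=11: addi  $r4, $r1, 2  regs=(0,0,0,65535,2)
  step pc=12: andi  $r0, $r3, 5  regs=(0,0,0,65535,2)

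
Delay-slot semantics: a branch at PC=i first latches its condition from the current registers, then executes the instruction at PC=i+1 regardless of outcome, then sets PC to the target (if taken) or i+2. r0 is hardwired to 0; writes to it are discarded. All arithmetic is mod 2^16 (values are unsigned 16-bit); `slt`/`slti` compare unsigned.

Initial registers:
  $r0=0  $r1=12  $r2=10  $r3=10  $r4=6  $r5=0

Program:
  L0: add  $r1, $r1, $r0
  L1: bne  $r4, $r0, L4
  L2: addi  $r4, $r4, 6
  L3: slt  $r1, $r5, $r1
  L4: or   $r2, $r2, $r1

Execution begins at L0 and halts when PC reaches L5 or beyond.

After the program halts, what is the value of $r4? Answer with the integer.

12

[0] add  $r1, $r1, $r0  →  {$r0:0, $r1:12, $r2:10, $r3:10, $r4:6, $r5:0}
[1] bne  $r4, $r0, L4  →  {$r0:0, $r1:12, $r2:10, $r3:10, $r4:6, $r5:0}  ⟨branch taken⟩
[2] addi  $r4, $r4, 6  →  {$r0:0, $r1:12, $r2:10, $r3:10, $r4:12, $r5:0}
[4] or   $r2, $r2, $r1  →  {$r0:0, $r1:12, $r2:14, $r3:10, $r4:12, $r5:0}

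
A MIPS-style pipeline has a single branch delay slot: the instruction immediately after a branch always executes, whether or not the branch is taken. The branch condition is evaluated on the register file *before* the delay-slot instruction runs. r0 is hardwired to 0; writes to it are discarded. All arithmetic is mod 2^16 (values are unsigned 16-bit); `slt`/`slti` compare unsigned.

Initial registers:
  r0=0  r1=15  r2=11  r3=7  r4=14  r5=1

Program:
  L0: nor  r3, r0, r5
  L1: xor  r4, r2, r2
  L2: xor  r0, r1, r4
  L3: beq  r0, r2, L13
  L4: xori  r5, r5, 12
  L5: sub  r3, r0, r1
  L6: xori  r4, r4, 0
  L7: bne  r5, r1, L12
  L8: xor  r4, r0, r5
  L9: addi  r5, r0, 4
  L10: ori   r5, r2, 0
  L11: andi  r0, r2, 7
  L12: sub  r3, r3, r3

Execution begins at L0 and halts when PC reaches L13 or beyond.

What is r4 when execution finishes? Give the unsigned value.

13

[0] nor  r3, r0, r5  →  {r0:0, r1:15, r2:11, r3:65534, r4:14, r5:1}
[1] xor  r4, r2, r2  →  {r0:0, r1:15, r2:11, r3:65534, r4:0, r5:1}
[2] xor  r0, r1, r4  →  {r0:0, r1:15, r2:11, r3:65534, r4:0, r5:1}
[3] beq  r0, r2, L13  →  {r0:0, r1:15, r2:11, r3:65534, r4:0, r5:1}  ⟨branch fallthrough⟩
[4] xori  r5, r5, 12  →  {r0:0, r1:15, r2:11, r3:65534, r4:0, r5:13}
[5] sub  r3, r0, r1  →  {r0:0, r1:15, r2:11, r3:65521, r4:0, r5:13}
[6] xori  r4, r4, 0  →  {r0:0, r1:15, r2:11, r3:65521, r4:0, r5:13}
[7] bne  r5, r1, L12  →  {r0:0, r1:15, r2:11, r3:65521, r4:0, r5:13}  ⟨branch taken⟩
[8] xor  r4, r0, r5  →  {r0:0, r1:15, r2:11, r3:65521, r4:13, r5:13}
[12] sub  r3, r3, r3  →  {r0:0, r1:15, r2:11, r3:0, r4:13, r5:13}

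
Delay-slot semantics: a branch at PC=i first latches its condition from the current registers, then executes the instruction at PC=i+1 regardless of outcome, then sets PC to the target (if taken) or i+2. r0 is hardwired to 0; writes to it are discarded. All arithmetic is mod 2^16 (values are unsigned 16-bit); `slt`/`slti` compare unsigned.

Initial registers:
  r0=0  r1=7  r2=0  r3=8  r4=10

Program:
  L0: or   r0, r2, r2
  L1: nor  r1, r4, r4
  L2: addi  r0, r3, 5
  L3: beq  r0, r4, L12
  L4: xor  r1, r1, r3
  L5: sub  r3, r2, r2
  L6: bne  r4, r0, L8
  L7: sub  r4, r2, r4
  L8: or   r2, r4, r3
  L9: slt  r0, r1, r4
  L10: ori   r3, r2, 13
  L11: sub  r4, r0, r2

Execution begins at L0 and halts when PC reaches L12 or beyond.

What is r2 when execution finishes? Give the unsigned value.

#0 or   r0, r2, r2 ; 0/7/0/8/10
#1 nor  r1, r4, r4 ; 0/65525/0/8/10
#2 addi  r0, r3, 5 ; 0/65525/0/8/10
#3 beq  r0, r4, L12 ; 0/65525/0/8/10 ; →fallthru
#4 xor  r1, r1, r3 ; 0/65533/0/8/10
#5 sub  r3, r2, r2 ; 0/65533/0/0/10
#6 bne  r4, r0, L8 ; 0/65533/0/0/10 ; →target
#7 sub  r4, r2, r4 ; 0/65533/0/0/65526
#8 or   r2, r4, r3 ; 0/65533/65526/0/65526
#9 slt  r0, r1, r4 ; 0/65533/65526/0/65526
#10 ori   r3, r2, 13 ; 0/65533/65526/65535/65526
#11 sub  r4, r0, r2 ; 0/65533/65526/65535/10

65526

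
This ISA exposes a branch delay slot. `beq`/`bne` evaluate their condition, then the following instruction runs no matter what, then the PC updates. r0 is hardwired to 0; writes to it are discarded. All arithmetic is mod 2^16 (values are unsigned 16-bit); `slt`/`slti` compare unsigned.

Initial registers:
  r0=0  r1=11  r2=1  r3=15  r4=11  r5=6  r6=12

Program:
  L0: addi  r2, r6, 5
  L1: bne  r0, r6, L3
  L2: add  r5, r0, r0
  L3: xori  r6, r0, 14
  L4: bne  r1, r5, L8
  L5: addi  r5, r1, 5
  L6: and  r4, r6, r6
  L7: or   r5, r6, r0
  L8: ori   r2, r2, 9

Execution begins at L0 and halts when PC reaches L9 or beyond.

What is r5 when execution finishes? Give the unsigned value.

[0] addi  r2, r6, 5  →  {r0:0, r1:11, r2:17, r3:15, r4:11, r5:6, r6:12}
[1] bne  r0, r6, L3  →  {r0:0, r1:11, r2:17, r3:15, r4:11, r5:6, r6:12}  ⟨branch taken⟩
[2] add  r5, r0, r0  →  {r0:0, r1:11, r2:17, r3:15, r4:11, r5:0, r6:12}
[3] xori  r6, r0, 14  →  {r0:0, r1:11, r2:17, r3:15, r4:11, r5:0, r6:14}
[4] bne  r1, r5, L8  →  {r0:0, r1:11, r2:17, r3:15, r4:11, r5:0, r6:14}  ⟨branch taken⟩
[5] addi  r5, r1, 5  →  {r0:0, r1:11, r2:17, r3:15, r4:11, r5:16, r6:14}
[8] ori   r2, r2, 9  →  {r0:0, r1:11, r2:25, r3:15, r4:11, r5:16, r6:14}

16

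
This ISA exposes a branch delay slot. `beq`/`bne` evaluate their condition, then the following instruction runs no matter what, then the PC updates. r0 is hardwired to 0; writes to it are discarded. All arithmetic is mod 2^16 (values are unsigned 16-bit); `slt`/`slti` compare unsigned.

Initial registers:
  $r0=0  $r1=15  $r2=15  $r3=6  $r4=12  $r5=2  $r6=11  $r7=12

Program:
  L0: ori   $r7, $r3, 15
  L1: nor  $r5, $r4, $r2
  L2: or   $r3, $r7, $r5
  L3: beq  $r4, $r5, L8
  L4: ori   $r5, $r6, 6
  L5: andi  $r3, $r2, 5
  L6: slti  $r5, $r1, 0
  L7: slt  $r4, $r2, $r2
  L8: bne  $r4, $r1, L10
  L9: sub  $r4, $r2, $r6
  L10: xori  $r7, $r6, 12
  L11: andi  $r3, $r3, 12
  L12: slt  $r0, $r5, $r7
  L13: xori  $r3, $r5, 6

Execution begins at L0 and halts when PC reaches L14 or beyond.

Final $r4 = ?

PC=0  ori   $r7, $r3, 15     | $r0=0 $r1=15 $r2=15 $r3=6 $r4=12 $r5=2 $r6=11 $r7=15
PC=1  nor  $r5, $r4, $r2     | $r0=0 $r1=15 $r2=15 $r3=6 $r4=12 $r5=65520 $r6=11 $r7=15
PC=2  or   $r3, $r7, $r5     | $r0=0 $r1=15 $r2=15 $r3=65535 $r4=12 $r5=65520 $r6=11 $r7=15
PC=3  beq  $r4, $r5, L8      | $r0=0 $r1=15 $r2=15 $r3=65535 $r4=12 $r5=65520 $r6=11 $r7=15  [not taken]
PC=4  ori   $r5, $r6, 6      | $r0=0 $r1=15 $r2=15 $r3=65535 $r4=12 $r5=15 $r6=11 $r7=15
PC=5  andi  $r3, $r2, 5      | $r0=0 $r1=15 $r2=15 $r3=5 $r4=12 $r5=15 $r6=11 $r7=15
PC=6  slti  $r5, $r1, 0      | $r0=0 $r1=15 $r2=15 $r3=5 $r4=12 $r5=0 $r6=11 $r7=15
PC=7  slt  $r4, $r2, $r2     | $r0=0 $r1=15 $r2=15 $r3=5 $r4=0 $r5=0 $r6=11 $r7=15
PC=8  bne  $r4, $r1, L10     | $r0=0 $r1=15 $r2=15 $r3=5 $r4=0 $r5=0 $r6=11 $r7=15  [TAKEN]
PC=9  sub  $r4, $r2, $r6     | $r0=0 $r1=15 $r2=15 $r3=5 $r4=4 $r5=0 $r6=11 $r7=15
PC=10 xori  $r7, $r6, 12     | $r0=0 $r1=15 $r2=15 $r3=5 $r4=4 $r5=0 $r6=11 $r7=7
PC=11 andi  $r3, $r3, 12     | $r0=0 $r1=15 $r2=15 $r3=4 $r4=4 $r5=0 $r6=11 $r7=7
PC=12 slt  $r0, $r5, $r7     | $r0=0 $r1=15 $r2=15 $r3=4 $r4=4 $r5=0 $r6=11 $r7=7
PC=13 xori  $r3, $r5, 6      | $r0=0 $r1=15 $r2=15 $r3=6 $r4=4 $r5=0 $r6=11 $r7=7

4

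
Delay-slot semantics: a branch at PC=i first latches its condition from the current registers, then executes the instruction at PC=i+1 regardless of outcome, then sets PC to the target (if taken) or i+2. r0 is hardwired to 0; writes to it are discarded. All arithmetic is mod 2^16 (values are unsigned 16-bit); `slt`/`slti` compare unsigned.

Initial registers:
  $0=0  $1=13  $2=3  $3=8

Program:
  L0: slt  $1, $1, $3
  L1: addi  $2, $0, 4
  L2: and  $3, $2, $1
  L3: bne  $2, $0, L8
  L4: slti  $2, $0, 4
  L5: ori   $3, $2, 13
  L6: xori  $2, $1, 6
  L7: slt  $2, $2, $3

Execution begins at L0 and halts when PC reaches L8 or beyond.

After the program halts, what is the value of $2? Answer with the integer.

#0 slt  $1, $1, $3 ; 0/0/3/8
#1 addi  $2, $0, 4 ; 0/0/4/8
#2 and  $3, $2, $1 ; 0/0/4/0
#3 bne  $2, $0, L8 ; 0/0/4/0 ; →target
#4 slti  $2, $0, 4 ; 0/0/1/0

1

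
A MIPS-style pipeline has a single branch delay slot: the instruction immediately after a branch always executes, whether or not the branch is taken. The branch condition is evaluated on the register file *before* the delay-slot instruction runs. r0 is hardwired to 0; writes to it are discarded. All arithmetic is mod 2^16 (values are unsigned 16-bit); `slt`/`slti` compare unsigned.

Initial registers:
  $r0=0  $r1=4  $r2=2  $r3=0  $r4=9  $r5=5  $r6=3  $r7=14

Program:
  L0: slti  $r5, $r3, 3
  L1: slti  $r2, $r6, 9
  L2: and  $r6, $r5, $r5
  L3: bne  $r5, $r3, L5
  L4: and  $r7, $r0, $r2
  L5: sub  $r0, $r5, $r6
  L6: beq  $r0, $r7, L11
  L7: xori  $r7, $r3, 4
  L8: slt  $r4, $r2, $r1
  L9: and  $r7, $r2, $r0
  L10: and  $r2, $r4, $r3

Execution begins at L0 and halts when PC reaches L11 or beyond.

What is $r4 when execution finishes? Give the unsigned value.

9

  step pc=0: slti  $r5, $r3, 3  regs=(0,4,2,0,9,1,3,14)
  step pc=1: slti  $r2, $r6, 9  regs=(0,4,1,0,9,1,3,14)
  step pc=2: and  $r6, $r5, $r5  regs=(0,4,1,0,9,1,1,14)
  step pc=3: bne  $r5, $r3, L5  cond=T  regs=(0,4,1,0,9,1,1,14)
  step pc=4: and  $r7, $r0, $r2  regs=(0,4,1,0,9,1,1,0)
  step pc=5: sub  $r0, $r5, $r6  regs=(0,4,1,0,9,1,1,0)
  step pc=6: beq  $r0, $r7, L11  cond=T  regs=(0,4,1,0,9,1,1,0)
  step pc=7: xori  $r7, $r3, 4  regs=(0,4,1,0,9,1,1,4)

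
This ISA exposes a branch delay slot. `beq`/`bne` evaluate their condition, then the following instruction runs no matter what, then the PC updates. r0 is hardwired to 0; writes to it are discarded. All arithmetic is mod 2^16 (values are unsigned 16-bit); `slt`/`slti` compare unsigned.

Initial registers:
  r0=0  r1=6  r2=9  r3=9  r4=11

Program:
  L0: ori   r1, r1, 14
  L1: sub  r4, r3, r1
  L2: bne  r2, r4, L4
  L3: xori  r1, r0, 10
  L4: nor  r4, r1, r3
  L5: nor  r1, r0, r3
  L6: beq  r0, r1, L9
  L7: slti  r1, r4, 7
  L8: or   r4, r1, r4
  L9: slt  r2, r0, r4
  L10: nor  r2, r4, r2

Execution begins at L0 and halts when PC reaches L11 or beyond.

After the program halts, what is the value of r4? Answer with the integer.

65524

#0 ori   r1, r1, 14 ; 0/14/9/9/11
#1 sub  r4, r3, r1 ; 0/14/9/9/65531
#2 bne  r2, r4, L4 ; 0/14/9/9/65531 ; →target
#3 xori  r1, r0, 10 ; 0/10/9/9/65531
#4 nor  r4, r1, r3 ; 0/10/9/9/65524
#5 nor  r1, r0, r3 ; 0/65526/9/9/65524
#6 beq  r0, r1, L9 ; 0/65526/9/9/65524 ; →fallthru
#7 slti  r1, r4, 7 ; 0/0/9/9/65524
#8 or   r4, r1, r4 ; 0/0/9/9/65524
#9 slt  r2, r0, r4 ; 0/0/1/9/65524
#10 nor  r2, r4, r2 ; 0/0/10/9/65524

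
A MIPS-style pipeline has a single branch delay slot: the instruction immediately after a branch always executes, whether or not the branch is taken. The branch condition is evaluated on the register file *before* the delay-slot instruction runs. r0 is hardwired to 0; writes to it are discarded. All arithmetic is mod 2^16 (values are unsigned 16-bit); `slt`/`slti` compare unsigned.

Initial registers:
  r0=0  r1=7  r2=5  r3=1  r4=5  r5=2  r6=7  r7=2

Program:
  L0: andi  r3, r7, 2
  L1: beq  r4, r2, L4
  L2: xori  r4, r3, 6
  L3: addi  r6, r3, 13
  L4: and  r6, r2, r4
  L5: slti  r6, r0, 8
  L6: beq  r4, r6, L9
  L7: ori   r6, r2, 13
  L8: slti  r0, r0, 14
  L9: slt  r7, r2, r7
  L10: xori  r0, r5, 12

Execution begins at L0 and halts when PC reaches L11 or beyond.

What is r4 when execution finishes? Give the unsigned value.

PC=0  andi  r3, r7, 2        | r0=0 r1=7 r2=5 r3=2 r4=5 r5=2 r6=7 r7=2
PC=1  beq  r4, r2, L4        | r0=0 r1=7 r2=5 r3=2 r4=5 r5=2 r6=7 r7=2  [TAKEN]
PC=2  xori  r4, r3, 6        | r0=0 r1=7 r2=5 r3=2 r4=4 r5=2 r6=7 r7=2
PC=4  and  r6, r2, r4        | r0=0 r1=7 r2=5 r3=2 r4=4 r5=2 r6=4 r7=2
PC=5  slti  r6, r0, 8        | r0=0 r1=7 r2=5 r3=2 r4=4 r5=2 r6=1 r7=2
PC=6  beq  r4, r6, L9        | r0=0 r1=7 r2=5 r3=2 r4=4 r5=2 r6=1 r7=2  [not taken]
PC=7  ori   r6, r2, 13       | r0=0 r1=7 r2=5 r3=2 r4=4 r5=2 r6=13 r7=2
PC=8  slti  r0, r0, 14       | r0=0 r1=7 r2=5 r3=2 r4=4 r5=2 r6=13 r7=2
PC=9  slt  r7, r2, r7        | r0=0 r1=7 r2=5 r3=2 r4=4 r5=2 r6=13 r7=0
PC=10 xori  r0, r5, 12       | r0=0 r1=7 r2=5 r3=2 r4=4 r5=2 r6=13 r7=0

4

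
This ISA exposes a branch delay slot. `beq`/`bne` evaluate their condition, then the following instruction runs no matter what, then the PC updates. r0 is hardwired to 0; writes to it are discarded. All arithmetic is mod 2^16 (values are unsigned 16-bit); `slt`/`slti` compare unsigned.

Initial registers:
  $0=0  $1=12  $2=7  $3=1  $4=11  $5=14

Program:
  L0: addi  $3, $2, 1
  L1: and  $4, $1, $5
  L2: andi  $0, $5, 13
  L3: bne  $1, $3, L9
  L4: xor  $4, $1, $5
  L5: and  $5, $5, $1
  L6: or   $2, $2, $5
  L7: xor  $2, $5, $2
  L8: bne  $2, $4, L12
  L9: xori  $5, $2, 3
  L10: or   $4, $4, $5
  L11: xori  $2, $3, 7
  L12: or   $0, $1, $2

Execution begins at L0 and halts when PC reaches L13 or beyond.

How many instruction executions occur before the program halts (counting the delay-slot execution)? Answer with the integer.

[0] addi  $3, $2, 1  →  {$0:0, $1:12, $2:7, $3:8, $4:11, $5:14}
[1] and  $4, $1, $5  →  {$0:0, $1:12, $2:7, $3:8, $4:12, $5:14}
[2] andi  $0, $5, 13  →  {$0:0, $1:12, $2:7, $3:8, $4:12, $5:14}
[3] bne  $1, $3, L9  →  {$0:0, $1:12, $2:7, $3:8, $4:12, $5:14}  ⟨branch taken⟩
[4] xor  $4, $1, $5  →  {$0:0, $1:12, $2:7, $3:8, $4:2, $5:14}
[9] xori  $5, $2, 3  →  {$0:0, $1:12, $2:7, $3:8, $4:2, $5:4}
[10] or   $4, $4, $5  →  {$0:0, $1:12, $2:7, $3:8, $4:6, $5:4}
[11] xori  $2, $3, 7  →  {$0:0, $1:12, $2:15, $3:8, $4:6, $5:4}
[12] or   $0, $1, $2  →  {$0:0, $1:12, $2:15, $3:8, $4:6, $5:4}

9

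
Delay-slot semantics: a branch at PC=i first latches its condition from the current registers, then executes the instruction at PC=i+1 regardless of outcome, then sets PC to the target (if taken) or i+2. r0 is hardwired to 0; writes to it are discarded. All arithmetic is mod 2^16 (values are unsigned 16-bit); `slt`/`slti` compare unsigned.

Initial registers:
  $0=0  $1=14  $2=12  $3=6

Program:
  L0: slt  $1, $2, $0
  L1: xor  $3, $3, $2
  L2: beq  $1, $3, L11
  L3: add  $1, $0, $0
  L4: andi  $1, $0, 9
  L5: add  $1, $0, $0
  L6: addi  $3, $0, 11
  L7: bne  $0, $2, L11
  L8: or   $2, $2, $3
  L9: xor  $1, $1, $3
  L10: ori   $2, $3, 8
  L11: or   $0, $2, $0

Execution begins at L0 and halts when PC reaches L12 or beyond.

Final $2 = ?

PC=0  slt  $1, $2, $0        | $0=0 $1=0 $2=12 $3=6
PC=1  xor  $3, $3, $2        | $0=0 $1=0 $2=12 $3=10
PC=2  beq  $1, $3, L11       | $0=0 $1=0 $2=12 $3=10  [not taken]
PC=3  add  $1, $0, $0        | $0=0 $1=0 $2=12 $3=10
PC=4  andi  $1, $0, 9        | $0=0 $1=0 $2=12 $3=10
PC=5  add  $1, $0, $0        | $0=0 $1=0 $2=12 $3=10
PC=6  addi  $3, $0, 11       | $0=0 $1=0 $2=12 $3=11
PC=7  bne  $0, $2, L11       | $0=0 $1=0 $2=12 $3=11  [TAKEN]
PC=8  or   $2, $2, $3        | $0=0 $1=0 $2=15 $3=11
PC=11 or   $0, $2, $0        | $0=0 $1=0 $2=15 $3=11

15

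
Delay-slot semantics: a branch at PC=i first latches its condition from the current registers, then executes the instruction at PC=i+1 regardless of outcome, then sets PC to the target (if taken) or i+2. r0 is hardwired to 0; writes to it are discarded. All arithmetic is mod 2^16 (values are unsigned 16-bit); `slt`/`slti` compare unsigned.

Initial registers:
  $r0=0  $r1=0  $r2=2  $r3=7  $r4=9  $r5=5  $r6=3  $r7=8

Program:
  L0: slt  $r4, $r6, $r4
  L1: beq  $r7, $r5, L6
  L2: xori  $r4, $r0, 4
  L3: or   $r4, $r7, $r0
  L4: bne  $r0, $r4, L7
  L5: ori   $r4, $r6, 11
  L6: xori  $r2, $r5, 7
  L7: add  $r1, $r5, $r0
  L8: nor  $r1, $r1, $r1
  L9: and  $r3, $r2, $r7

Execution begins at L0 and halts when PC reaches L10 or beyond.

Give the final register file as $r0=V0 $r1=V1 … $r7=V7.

[0] slt  $r4, $r6, $r4  →  {$r0:0, $r1:0, $r2:2, $r3:7, $r4:1, $r5:5, $r6:3, $r7:8}
[1] beq  $r7, $r5, L6  →  {$r0:0, $r1:0, $r2:2, $r3:7, $r4:1, $r5:5, $r6:3, $r7:8}  ⟨branch fallthrough⟩
[2] xori  $r4, $r0, 4  →  {$r0:0, $r1:0, $r2:2, $r3:7, $r4:4, $r5:5, $r6:3, $r7:8}
[3] or   $r4, $r7, $r0  →  {$r0:0, $r1:0, $r2:2, $r3:7, $r4:8, $r5:5, $r6:3, $r7:8}
[4] bne  $r0, $r4, L7  →  {$r0:0, $r1:0, $r2:2, $r3:7, $r4:8, $r5:5, $r6:3, $r7:8}  ⟨branch taken⟩
[5] ori   $r4, $r6, 11  →  {$r0:0, $r1:0, $r2:2, $r3:7, $r4:11, $r5:5, $r6:3, $r7:8}
[7] add  $r1, $r5, $r0  →  {$r0:0, $r1:5, $r2:2, $r3:7, $r4:11, $r5:5, $r6:3, $r7:8}
[8] nor  $r1, $r1, $r1  →  {$r0:0, $r1:65530, $r2:2, $r3:7, $r4:11, $r5:5, $r6:3, $r7:8}
[9] and  $r3, $r2, $r7  →  {$r0:0, $r1:65530, $r2:2, $r3:0, $r4:11, $r5:5, $r6:3, $r7:8}

$r0=0 $r1=65530 $r2=2 $r3=0 $r4=11 $r5=5 $r6=3 $r7=8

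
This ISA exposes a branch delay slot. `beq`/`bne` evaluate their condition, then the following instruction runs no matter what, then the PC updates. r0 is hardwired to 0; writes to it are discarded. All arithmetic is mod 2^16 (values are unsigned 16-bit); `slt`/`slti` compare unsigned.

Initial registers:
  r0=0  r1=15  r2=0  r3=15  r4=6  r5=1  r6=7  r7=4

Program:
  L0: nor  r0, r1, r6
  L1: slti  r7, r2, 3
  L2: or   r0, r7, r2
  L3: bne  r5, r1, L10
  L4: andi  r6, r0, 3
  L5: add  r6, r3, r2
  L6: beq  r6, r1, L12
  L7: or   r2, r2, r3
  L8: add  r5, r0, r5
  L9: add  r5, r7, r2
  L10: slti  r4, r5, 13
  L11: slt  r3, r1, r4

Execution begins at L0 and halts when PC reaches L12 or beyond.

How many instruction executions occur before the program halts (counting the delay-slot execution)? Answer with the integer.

PC=0  nor  r0, r1, r6        | r0=0 r1=15 r2=0 r3=15 r4=6 r5=1 r6=7 r7=4
PC=1  slti  r7, r2, 3        | r0=0 r1=15 r2=0 r3=15 r4=6 r5=1 r6=7 r7=1
PC=2  or   r0, r7, r2        | r0=0 r1=15 r2=0 r3=15 r4=6 r5=1 r6=7 r7=1
PC=3  bne  r5, r1, L10       | r0=0 r1=15 r2=0 r3=15 r4=6 r5=1 r6=7 r7=1  [TAKEN]
PC=4  andi  r6, r0, 3        | r0=0 r1=15 r2=0 r3=15 r4=6 r5=1 r6=0 r7=1
PC=10 slti  r4, r5, 13       | r0=0 r1=15 r2=0 r3=15 r4=1 r5=1 r6=0 r7=1
PC=11 slt  r3, r1, r4        | r0=0 r1=15 r2=0 r3=0 r4=1 r5=1 r6=0 r7=1

7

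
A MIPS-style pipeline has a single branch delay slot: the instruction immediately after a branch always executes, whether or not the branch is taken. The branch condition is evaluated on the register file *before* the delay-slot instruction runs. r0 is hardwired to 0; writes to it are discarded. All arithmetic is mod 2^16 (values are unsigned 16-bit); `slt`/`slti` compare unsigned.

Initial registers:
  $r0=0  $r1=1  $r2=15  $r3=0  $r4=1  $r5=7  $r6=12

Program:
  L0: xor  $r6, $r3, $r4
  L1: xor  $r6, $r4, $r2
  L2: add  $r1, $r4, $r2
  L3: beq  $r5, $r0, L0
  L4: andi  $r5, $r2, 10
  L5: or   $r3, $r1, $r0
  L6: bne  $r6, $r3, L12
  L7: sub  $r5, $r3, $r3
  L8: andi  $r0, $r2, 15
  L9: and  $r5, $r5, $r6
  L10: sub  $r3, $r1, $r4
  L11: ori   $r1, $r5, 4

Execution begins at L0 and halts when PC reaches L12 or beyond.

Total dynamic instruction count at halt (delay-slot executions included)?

8

[0] xor  $r6, $r3, $r4  →  {$r0:0, $r1:1, $r2:15, $r3:0, $r4:1, $r5:7, $r6:1}
[1] xor  $r6, $r4, $r2  →  {$r0:0, $r1:1, $r2:15, $r3:0, $r4:1, $r5:7, $r6:14}
[2] add  $r1, $r4, $r2  →  {$r0:0, $r1:16, $r2:15, $r3:0, $r4:1, $r5:7, $r6:14}
[3] beq  $r5, $r0, L0  →  {$r0:0, $r1:16, $r2:15, $r3:0, $r4:1, $r5:7, $r6:14}  ⟨branch fallthrough⟩
[4] andi  $r5, $r2, 10  →  {$r0:0, $r1:16, $r2:15, $r3:0, $r4:1, $r5:10, $r6:14}
[5] or   $r3, $r1, $r0  →  {$r0:0, $r1:16, $r2:15, $r3:16, $r4:1, $r5:10, $r6:14}
[6] bne  $r6, $r3, L12  →  {$r0:0, $r1:16, $r2:15, $r3:16, $r4:1, $r5:10, $r6:14}  ⟨branch taken⟩
[7] sub  $r5, $r3, $r3  →  {$r0:0, $r1:16, $r2:15, $r3:16, $r4:1, $r5:0, $r6:14}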